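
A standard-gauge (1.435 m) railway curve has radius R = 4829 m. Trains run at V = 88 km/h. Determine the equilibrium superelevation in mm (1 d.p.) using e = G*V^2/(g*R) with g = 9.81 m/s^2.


Convert speed: V = 88 / 3.6 = 24.4444 m/s
Apply formula: e = 1.435 * 24.4444^2 / (9.81 * 4829)
e = 1.435 * 597.5309 / 47372.49
e = 0.0181 m = 18.1 mm

18.1


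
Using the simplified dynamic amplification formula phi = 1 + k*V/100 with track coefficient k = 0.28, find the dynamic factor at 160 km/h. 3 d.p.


phi = 1 + k * V / 100
phi = 1 + 0.28 * 160 / 100
phi = 1 + 0.448
phi = 1.448

1.448


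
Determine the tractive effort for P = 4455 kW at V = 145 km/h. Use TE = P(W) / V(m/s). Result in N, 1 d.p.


Convert: P = 4455 kW = 4455000 W
V = 145 / 3.6 = 40.2778 m/s
TE = 4455000 / 40.2778
TE = 110606.9 N

110606.9


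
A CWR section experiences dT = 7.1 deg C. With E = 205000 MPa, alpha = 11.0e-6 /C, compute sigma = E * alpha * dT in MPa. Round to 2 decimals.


sigma = E * alpha * dT
sigma = 205000 * 11.0e-6 * 7.1
sigma = 2.255 * 7.1
sigma = 16.01 MPa

16.01


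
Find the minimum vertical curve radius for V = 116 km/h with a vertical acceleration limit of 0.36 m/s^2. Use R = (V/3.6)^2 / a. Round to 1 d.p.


Convert speed: V = 116 / 3.6 = 32.2222 m/s
V^2 = 1038.2716 m^2/s^2
R_v = 1038.2716 / 0.36
R_v = 2884.1 m

2884.1


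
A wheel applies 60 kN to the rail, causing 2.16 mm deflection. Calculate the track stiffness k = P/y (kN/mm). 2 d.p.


Track stiffness k = P / y
k = 60 / 2.16
k = 27.78 kN/mm

27.78


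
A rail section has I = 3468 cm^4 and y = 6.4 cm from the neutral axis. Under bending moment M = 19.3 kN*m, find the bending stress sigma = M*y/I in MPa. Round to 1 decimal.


Convert units:
M = 19.3 kN*m = 19300000 N*mm
y = 6.4 cm = 64 mm
I = 3468 cm^4 = 34680000 mm^4
sigma = 19300000 * 64 / 34680000
sigma = 35.6 MPa

35.6


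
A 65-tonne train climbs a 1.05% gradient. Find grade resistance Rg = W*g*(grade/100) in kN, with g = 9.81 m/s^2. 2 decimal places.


Rg = W * 9.81 * grade / 100
Rg = 65 * 9.81 * 1.05 / 100
Rg = 637.65 * 0.0105
Rg = 6.70 kN

6.70


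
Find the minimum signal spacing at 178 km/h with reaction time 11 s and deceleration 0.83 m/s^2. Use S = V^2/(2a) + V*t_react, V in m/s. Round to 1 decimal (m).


V = 178 / 3.6 = 49.4444 m/s
Braking distance = 49.4444^2 / (2*0.83) = 1472.7428 m
Sighting distance = 49.4444 * 11 = 543.8889 m
S = 1472.7428 + 543.8889 = 2016.6 m

2016.6


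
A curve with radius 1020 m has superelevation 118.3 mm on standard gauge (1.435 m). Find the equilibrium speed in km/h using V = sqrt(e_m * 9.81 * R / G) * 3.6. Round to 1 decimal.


Convert cant: e = 118.3 mm = 0.1183 m
V_ms = sqrt(0.1183 * 9.81 * 1020 / 1.435)
V_ms = sqrt(824.901366) = 28.7211 m/s
V = 28.7211 * 3.6 = 103.4 km/h

103.4


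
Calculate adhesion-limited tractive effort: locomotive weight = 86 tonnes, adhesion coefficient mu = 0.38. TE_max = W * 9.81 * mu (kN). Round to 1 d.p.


TE_max = W * g * mu
TE_max = 86 * 9.81 * 0.38
TE_max = 843.66 * 0.38
TE_max = 320.6 kN

320.6


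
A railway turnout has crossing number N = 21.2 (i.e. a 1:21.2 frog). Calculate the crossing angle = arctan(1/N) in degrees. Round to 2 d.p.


1/N = 1/21.2 = 0.04717
angle = arctan(0.04717) = 0.047135 rad
angle = 0.047135 * 180/pi = 2.70 degrees

2.70


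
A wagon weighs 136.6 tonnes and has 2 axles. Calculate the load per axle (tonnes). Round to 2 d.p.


Load per axle = total weight / number of axles
Load = 136.6 / 2
Load = 68.30 tonnes

68.30


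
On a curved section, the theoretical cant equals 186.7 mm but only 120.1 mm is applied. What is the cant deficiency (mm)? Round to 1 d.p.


Cant deficiency = equilibrium cant - actual cant
CD = 186.7 - 120.1
CD = 66.6 mm

66.6


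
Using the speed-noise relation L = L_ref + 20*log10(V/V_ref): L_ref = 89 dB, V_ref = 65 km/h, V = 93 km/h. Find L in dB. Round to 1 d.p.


V/V_ref = 93 / 65 = 1.430769
log10(1.430769) = 0.15557
20 * 0.15557 = 3.1114
L = 89 + 3.1114 = 92.1 dB

92.1


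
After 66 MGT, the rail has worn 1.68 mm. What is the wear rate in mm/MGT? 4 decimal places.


Wear rate = total wear / cumulative tonnage
Rate = 1.68 / 66
Rate = 0.0255 mm/MGT

0.0255


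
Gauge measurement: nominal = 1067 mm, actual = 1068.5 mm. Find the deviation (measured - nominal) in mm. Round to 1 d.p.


Deviation = measured - nominal
Deviation = 1068.5 - 1067
Deviation = 1.5 mm

1.5


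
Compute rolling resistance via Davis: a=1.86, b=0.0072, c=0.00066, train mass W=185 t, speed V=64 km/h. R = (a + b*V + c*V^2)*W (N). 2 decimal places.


b*V = 0.0072 * 64 = 0.4608
c*V^2 = 0.00066 * 4096 = 2.70336
R_per_t = 1.86 + 0.4608 + 2.70336 = 5.02416 N/t
R_total = 5.02416 * 185 = 929.47 N

929.47


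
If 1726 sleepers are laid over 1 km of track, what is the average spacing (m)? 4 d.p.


Spacing = 1000 m / number of sleepers
Spacing = 1000 / 1726
Spacing = 0.5794 m

0.5794


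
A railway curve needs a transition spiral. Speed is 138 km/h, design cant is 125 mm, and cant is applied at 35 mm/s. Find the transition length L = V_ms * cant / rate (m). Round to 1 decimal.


Convert speed: V = 138 / 3.6 = 38.3333 m/s
L = 38.3333 * 125 / 35
L = 4791.6667 / 35
L = 136.9 m

136.9


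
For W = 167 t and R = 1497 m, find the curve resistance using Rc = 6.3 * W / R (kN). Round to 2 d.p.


Rc = 6.3 * W / R
Rc = 6.3 * 167 / 1497
Rc = 1052.1 / 1497
Rc = 0.70 kN

0.70


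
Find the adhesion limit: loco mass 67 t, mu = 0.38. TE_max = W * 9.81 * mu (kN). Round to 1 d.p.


TE_max = W * g * mu
TE_max = 67 * 9.81 * 0.38
TE_max = 657.27 * 0.38
TE_max = 249.8 kN

249.8


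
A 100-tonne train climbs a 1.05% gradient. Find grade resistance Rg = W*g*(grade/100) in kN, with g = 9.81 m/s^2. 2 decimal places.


Rg = W * 9.81 * grade / 100
Rg = 100 * 9.81 * 1.05 / 100
Rg = 981.0 * 0.0105
Rg = 10.30 kN

10.30


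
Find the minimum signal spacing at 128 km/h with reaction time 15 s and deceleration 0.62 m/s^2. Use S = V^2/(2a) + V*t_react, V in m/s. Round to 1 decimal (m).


V = 128 / 3.6 = 35.5556 m/s
Braking distance = 35.5556^2 / (2*0.62) = 1019.5141 m
Sighting distance = 35.5556 * 15 = 533.3333 m
S = 1019.5141 + 533.3333 = 1552.8 m

1552.8


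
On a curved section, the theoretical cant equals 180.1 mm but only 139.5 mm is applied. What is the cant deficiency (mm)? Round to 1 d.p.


Cant deficiency = equilibrium cant - actual cant
CD = 180.1 - 139.5
CD = 40.6 mm

40.6


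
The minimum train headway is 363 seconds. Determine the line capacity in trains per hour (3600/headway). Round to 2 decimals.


Capacity = 3600 / headway
Capacity = 3600 / 363
Capacity = 9.92 trains/hour

9.92


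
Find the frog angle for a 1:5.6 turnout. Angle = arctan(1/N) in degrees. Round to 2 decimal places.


1/N = 1/5.6 = 0.178571
angle = arctan(0.178571) = 0.176709 rad
angle = 0.176709 * 180/pi = 10.12 degrees

10.12


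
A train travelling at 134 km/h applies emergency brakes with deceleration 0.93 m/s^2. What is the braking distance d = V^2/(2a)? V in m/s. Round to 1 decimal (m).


Convert speed: V = 134 / 3.6 = 37.2222 m/s
V^2 = 1385.4938
d = 1385.4938 / (2 * 0.93)
d = 1385.4938 / 1.86
d = 744.9 m

744.9


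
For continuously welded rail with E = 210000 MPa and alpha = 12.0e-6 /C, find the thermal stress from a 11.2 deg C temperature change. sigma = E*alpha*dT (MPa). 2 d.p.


sigma = E * alpha * dT
sigma = 210000 * 12.0e-6 * 11.2
sigma = 2.52 * 11.2
sigma = 28.22 MPa

28.22


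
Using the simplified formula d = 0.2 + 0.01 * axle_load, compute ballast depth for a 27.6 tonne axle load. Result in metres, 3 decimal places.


d = 0.2 + 0.01 * 27.6
d = 0.2 + 0.276
d = 0.476 m

0.476


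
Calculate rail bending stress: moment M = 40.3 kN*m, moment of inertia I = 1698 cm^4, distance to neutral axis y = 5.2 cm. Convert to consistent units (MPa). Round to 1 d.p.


Convert units:
M = 40.3 kN*m = 40300000 N*mm
y = 5.2 cm = 52 mm
I = 1698 cm^4 = 16980000 mm^4
sigma = 40300000 * 52 / 16980000
sigma = 123.4 MPa

123.4


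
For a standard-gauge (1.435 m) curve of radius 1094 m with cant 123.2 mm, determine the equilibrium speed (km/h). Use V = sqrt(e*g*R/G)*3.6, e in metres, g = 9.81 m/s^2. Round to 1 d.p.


Convert cant: e = 123.2 mm = 0.1232 m
V_ms = sqrt(0.1232 * 9.81 * 1094 / 1.435)
V_ms = sqrt(921.393483) = 30.3545 m/s
V = 30.3545 * 3.6 = 109.3 km/h

109.3


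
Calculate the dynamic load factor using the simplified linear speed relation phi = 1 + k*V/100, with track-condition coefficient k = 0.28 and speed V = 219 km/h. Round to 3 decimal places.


phi = 1 + k * V / 100
phi = 1 + 0.28 * 219 / 100
phi = 1 + 0.6132
phi = 1.613

1.613


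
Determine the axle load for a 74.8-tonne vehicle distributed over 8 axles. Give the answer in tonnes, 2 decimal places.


Load per axle = total weight / number of axles
Load = 74.8 / 8
Load = 9.35 tonnes

9.35


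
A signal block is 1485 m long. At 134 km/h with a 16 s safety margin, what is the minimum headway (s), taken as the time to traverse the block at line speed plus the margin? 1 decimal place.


V = 134 / 3.6 = 37.2222 m/s
Block traversal time = 1485 / 37.2222 = 39.8955 s
Headway = 39.8955 + 16
Headway = 55.9 s

55.9


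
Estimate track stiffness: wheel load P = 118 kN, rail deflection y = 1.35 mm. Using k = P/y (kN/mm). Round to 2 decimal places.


Track stiffness k = P / y
k = 118 / 1.35
k = 87.41 kN/mm

87.41


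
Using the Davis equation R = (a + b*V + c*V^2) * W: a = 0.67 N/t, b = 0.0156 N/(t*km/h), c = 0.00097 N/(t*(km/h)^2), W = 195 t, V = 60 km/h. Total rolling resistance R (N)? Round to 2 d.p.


b*V = 0.0156 * 60 = 0.936
c*V^2 = 0.00097 * 3600 = 3.492
R_per_t = 0.67 + 0.936 + 3.492 = 5.098 N/t
R_total = 5.098 * 195 = 994.11 N

994.11


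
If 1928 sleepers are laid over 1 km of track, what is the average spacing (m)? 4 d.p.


Spacing = 1000 m / number of sleepers
Spacing = 1000 / 1928
Spacing = 0.5187 m

0.5187


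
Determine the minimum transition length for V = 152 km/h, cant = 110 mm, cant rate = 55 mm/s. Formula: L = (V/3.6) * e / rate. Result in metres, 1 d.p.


Convert speed: V = 152 / 3.6 = 42.2222 m/s
L = 42.2222 * 110 / 55
L = 4644.4444 / 55
L = 84.4 m

84.4


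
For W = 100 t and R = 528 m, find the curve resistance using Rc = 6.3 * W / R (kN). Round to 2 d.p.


Rc = 6.3 * W / R
Rc = 6.3 * 100 / 528
Rc = 630.0 / 528
Rc = 1.19 kN

1.19


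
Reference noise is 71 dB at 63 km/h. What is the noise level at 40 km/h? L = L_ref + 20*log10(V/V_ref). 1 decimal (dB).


V/V_ref = 40 / 63 = 0.634921
log10(0.634921) = -0.197281
20 * -0.197281 = -3.9456
L = 71 + -3.9456 = 67.1 dB

67.1


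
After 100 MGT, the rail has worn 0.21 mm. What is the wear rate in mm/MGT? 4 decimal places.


Wear rate = total wear / cumulative tonnage
Rate = 0.21 / 100
Rate = 0.0021 mm/MGT

0.0021


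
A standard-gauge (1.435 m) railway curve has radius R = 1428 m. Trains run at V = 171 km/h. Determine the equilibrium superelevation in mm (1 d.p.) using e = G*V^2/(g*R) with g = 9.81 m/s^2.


Convert speed: V = 171 / 3.6 = 47.5 m/s
Apply formula: e = 1.435 * 47.5^2 / (9.81 * 1428)
e = 1.435 * 2256.25 / 14008.68
e = 0.231122 m = 231.1 mm

231.1


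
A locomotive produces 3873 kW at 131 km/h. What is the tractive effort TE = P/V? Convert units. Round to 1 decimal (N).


Convert: P = 3873 kW = 3873000 W
V = 131 / 3.6 = 36.3889 m/s
TE = 3873000 / 36.3889
TE = 106433.6 N

106433.6


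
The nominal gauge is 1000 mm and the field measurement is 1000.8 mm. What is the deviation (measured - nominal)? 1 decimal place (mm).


Deviation = measured - nominal
Deviation = 1000.8 - 1000
Deviation = 0.8 mm

0.8


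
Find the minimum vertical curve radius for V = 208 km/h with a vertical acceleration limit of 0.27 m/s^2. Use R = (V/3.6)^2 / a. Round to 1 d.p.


Convert speed: V = 208 / 3.6 = 57.7778 m/s
V^2 = 3338.2716 m^2/s^2
R_v = 3338.2716 / 0.27
R_v = 12364.0 m

12364.0


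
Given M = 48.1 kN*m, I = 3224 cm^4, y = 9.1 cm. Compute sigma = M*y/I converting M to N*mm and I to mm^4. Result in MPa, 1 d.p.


Convert units:
M = 48.1 kN*m = 48100000 N*mm
y = 9.1 cm = 91 mm
I = 3224 cm^4 = 32240000 mm^4
sigma = 48100000 * 91 / 32240000
sigma = 135.8 MPa

135.8


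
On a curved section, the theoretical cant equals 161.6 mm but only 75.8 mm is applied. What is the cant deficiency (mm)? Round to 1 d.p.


Cant deficiency = equilibrium cant - actual cant
CD = 161.6 - 75.8
CD = 85.8 mm

85.8


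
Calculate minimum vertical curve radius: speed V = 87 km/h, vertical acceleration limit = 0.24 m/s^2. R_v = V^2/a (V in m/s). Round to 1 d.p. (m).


Convert speed: V = 87 / 3.6 = 24.1667 m/s
V^2 = 584.0278 m^2/s^2
R_v = 584.0278 / 0.24
R_v = 2433.4 m

2433.4


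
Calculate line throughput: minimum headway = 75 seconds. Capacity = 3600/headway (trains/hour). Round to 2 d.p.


Capacity = 3600 / headway
Capacity = 3600 / 75
Capacity = 48.00 trains/hour

48.00


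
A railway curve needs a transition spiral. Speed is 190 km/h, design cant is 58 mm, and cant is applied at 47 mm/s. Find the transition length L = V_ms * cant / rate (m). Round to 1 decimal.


Convert speed: V = 190 / 3.6 = 52.7778 m/s
L = 52.7778 * 58 / 47
L = 3061.1111 / 47
L = 65.1 m

65.1


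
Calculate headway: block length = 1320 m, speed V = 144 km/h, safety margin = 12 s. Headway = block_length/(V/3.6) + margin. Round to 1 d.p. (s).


V = 144 / 3.6 = 40.0 m/s
Block traversal time = 1320 / 40.0 = 33.0 s
Headway = 33.0 + 12
Headway = 45.0 s

45.0


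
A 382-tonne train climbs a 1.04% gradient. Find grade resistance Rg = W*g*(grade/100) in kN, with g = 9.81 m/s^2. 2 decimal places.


Rg = W * 9.81 * grade / 100
Rg = 382 * 9.81 * 1.04 / 100
Rg = 3747.42 * 0.0104
Rg = 38.97 kN

38.97


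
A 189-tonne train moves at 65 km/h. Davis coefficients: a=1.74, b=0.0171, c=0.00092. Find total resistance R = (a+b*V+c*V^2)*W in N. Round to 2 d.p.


b*V = 0.0171 * 65 = 1.1115
c*V^2 = 0.00092 * 4225 = 3.887
R_per_t = 1.74 + 1.1115 + 3.887 = 6.7385 N/t
R_total = 6.7385 * 189 = 1273.58 N

1273.58


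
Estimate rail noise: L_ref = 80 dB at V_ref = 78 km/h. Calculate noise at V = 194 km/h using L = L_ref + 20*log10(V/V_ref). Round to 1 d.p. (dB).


V/V_ref = 194 / 78 = 2.487179
log10(2.487179) = 0.395707
20 * 0.395707 = 7.9141
L = 80 + 7.9141 = 87.9 dB

87.9


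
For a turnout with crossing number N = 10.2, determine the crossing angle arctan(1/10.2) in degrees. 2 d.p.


1/N = 1/10.2 = 0.098039
angle = arctan(0.098039) = 0.097727 rad
angle = 0.097727 * 180/pi = 5.60 degrees

5.60


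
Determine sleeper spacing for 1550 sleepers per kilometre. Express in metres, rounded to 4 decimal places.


Spacing = 1000 m / number of sleepers
Spacing = 1000 / 1550
Spacing = 0.6452 m

0.6452


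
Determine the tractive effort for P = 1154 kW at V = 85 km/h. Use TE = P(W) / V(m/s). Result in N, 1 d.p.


Convert: P = 1154 kW = 1154000 W
V = 85 / 3.6 = 23.6111 m/s
TE = 1154000 / 23.6111
TE = 48875.3 N

48875.3


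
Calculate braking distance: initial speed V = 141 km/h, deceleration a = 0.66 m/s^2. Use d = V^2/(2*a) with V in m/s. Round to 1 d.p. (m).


Convert speed: V = 141 / 3.6 = 39.1667 m/s
V^2 = 1534.0278
d = 1534.0278 / (2 * 0.66)
d = 1534.0278 / 1.32
d = 1162.1 m

1162.1


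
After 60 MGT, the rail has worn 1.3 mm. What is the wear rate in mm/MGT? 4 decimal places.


Wear rate = total wear / cumulative tonnage
Rate = 1.3 / 60
Rate = 0.0217 mm/MGT

0.0217


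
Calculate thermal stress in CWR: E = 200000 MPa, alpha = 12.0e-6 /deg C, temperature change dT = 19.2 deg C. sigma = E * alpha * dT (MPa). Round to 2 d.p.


sigma = E * alpha * dT
sigma = 200000 * 12.0e-6 * 19.2
sigma = 2.4 * 19.2
sigma = 46.08 MPa

46.08


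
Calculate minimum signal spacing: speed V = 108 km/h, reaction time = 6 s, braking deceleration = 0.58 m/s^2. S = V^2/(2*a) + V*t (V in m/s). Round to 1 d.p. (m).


V = 108 / 3.6 = 30.0 m/s
Braking distance = 30.0^2 / (2*0.58) = 775.8621 m
Sighting distance = 30.0 * 6 = 180.0 m
S = 775.8621 + 180.0 = 955.9 m

955.9


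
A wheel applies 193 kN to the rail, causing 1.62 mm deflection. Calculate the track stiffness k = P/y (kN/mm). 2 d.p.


Track stiffness k = P / y
k = 193 / 1.62
k = 119.14 kN/mm

119.14


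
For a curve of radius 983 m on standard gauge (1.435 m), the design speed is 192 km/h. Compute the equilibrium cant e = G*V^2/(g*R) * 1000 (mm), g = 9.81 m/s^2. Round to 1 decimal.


Convert speed: V = 192 / 3.6 = 53.3333 m/s
Apply formula: e = 1.435 * 53.3333^2 / (9.81 * 983)
e = 1.435 * 2844.4444 / 9643.23
e = 0.423279 m = 423.3 mm

423.3


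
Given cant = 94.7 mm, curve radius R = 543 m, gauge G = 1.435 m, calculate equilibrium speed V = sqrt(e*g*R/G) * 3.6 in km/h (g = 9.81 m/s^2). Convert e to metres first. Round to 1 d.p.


Convert cant: e = 94.7 mm = 0.0947 m
V_ms = sqrt(0.0947 * 9.81 * 543 / 1.435)
V_ms = sqrt(351.533659) = 18.7492 m/s
V = 18.7492 * 3.6 = 67.5 km/h

67.5


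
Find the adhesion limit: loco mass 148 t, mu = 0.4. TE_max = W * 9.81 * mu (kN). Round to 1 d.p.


TE_max = W * g * mu
TE_max = 148 * 9.81 * 0.4
TE_max = 1451.88 * 0.4
TE_max = 580.8 kN

580.8


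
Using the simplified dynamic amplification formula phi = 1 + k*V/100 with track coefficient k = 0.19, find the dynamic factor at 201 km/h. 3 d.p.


phi = 1 + k * V / 100
phi = 1 + 0.19 * 201 / 100
phi = 1 + 0.3819
phi = 1.382

1.382


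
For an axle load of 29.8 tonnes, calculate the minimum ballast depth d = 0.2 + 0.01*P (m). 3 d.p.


d = 0.2 + 0.01 * 29.8
d = 0.2 + 0.298
d = 0.498 m

0.498


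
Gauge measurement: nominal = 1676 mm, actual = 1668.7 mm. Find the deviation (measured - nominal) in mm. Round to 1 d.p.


Deviation = measured - nominal
Deviation = 1668.7 - 1676
Deviation = -7.3 mm

-7.3


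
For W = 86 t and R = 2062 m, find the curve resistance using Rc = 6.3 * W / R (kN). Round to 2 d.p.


Rc = 6.3 * W / R
Rc = 6.3 * 86 / 2062
Rc = 541.8 / 2062
Rc = 0.26 kN

0.26


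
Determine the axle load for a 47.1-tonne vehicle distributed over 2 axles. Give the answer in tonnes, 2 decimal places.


Load per axle = total weight / number of axles
Load = 47.1 / 2
Load = 23.55 tonnes

23.55


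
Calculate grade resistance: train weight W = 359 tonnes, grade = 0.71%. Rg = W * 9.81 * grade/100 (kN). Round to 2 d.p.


Rg = W * 9.81 * grade / 100
Rg = 359 * 9.81 * 0.71 / 100
Rg = 3521.79 * 0.0071
Rg = 25.00 kN

25.00


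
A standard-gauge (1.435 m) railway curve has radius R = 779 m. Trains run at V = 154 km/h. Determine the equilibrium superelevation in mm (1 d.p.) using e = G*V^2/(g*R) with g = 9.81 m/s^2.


Convert speed: V = 154 / 3.6 = 42.7778 m/s
Apply formula: e = 1.435 * 42.7778^2 / (9.81 * 779)
e = 1.435 * 1829.9383 / 7641.99
e = 0.343623 m = 343.6 mm

343.6


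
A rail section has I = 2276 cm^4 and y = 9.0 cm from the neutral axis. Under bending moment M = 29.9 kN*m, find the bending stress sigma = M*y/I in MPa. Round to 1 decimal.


Convert units:
M = 29.9 kN*m = 29900000 N*mm
y = 9.0 cm = 90 mm
I = 2276 cm^4 = 22760000 mm^4
sigma = 29900000 * 90 / 22760000
sigma = 118.2 MPa

118.2


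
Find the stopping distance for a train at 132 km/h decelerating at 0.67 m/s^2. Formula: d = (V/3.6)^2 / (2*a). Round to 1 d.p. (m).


Convert speed: V = 132 / 3.6 = 36.6667 m/s
V^2 = 1344.4444
d = 1344.4444 / (2 * 0.67)
d = 1344.4444 / 1.34
d = 1003.3 m

1003.3


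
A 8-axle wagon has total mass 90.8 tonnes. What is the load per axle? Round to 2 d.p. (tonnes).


Load per axle = total weight / number of axles
Load = 90.8 / 8
Load = 11.35 tonnes

11.35


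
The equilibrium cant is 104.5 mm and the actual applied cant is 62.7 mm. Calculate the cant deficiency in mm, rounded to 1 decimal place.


Cant deficiency = equilibrium cant - actual cant
CD = 104.5 - 62.7
CD = 41.8 mm

41.8


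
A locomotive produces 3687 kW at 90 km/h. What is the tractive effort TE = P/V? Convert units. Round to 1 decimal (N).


Convert: P = 3687 kW = 3687000 W
V = 90 / 3.6 = 25.0 m/s
TE = 3687000 / 25.0
TE = 147480.0 N

147480.0


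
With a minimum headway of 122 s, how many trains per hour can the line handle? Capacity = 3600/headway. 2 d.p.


Capacity = 3600 / headway
Capacity = 3600 / 122
Capacity = 29.51 trains/hour

29.51


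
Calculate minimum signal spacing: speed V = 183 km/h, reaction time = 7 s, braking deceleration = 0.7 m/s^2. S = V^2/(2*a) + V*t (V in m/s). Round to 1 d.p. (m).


V = 183 / 3.6 = 50.8333 m/s
Braking distance = 50.8333^2 / (2*0.7) = 1845.7341 m
Sighting distance = 50.8333 * 7 = 355.8333 m
S = 1845.7341 + 355.8333 = 2201.6 m

2201.6


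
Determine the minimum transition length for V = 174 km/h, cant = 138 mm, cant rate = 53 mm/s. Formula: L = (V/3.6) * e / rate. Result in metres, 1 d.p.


Convert speed: V = 174 / 3.6 = 48.3333 m/s
L = 48.3333 * 138 / 53
L = 6670.0 / 53
L = 125.8 m

125.8


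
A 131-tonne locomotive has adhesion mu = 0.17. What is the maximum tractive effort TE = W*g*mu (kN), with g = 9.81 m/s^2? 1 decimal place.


TE_max = W * g * mu
TE_max = 131 * 9.81 * 0.17
TE_max = 1285.11 * 0.17
TE_max = 218.5 kN

218.5


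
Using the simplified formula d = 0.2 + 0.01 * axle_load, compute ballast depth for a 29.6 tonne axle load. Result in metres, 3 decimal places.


d = 0.2 + 0.01 * 29.6
d = 0.2 + 0.296
d = 0.496 m

0.496


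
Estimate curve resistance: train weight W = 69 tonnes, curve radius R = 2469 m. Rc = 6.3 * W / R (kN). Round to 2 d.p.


Rc = 6.3 * W / R
Rc = 6.3 * 69 / 2469
Rc = 434.7 / 2469
Rc = 0.18 kN

0.18


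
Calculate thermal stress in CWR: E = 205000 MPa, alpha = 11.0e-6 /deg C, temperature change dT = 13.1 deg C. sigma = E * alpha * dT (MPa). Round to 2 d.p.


sigma = E * alpha * dT
sigma = 205000 * 11.0e-6 * 13.1
sigma = 2.255 * 13.1
sigma = 29.54 MPa

29.54


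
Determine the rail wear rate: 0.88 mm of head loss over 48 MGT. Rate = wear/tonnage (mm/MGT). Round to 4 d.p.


Wear rate = total wear / cumulative tonnage
Rate = 0.88 / 48
Rate = 0.0183 mm/MGT

0.0183


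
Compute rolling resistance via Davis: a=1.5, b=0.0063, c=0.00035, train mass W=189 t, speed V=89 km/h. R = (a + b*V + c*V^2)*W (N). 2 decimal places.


b*V = 0.0063 * 89 = 0.5607
c*V^2 = 0.00035 * 7921 = 2.77235
R_per_t = 1.5 + 0.5607 + 2.77235 = 4.83305 N/t
R_total = 4.83305 * 189 = 913.45 N

913.45


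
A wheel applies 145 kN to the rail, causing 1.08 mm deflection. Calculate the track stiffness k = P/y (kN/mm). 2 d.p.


Track stiffness k = P / y
k = 145 / 1.08
k = 134.26 kN/mm

134.26


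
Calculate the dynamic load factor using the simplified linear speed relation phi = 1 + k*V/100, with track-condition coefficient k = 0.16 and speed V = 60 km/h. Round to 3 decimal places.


phi = 1 + k * V / 100
phi = 1 + 0.16 * 60 / 100
phi = 1 + 0.096
phi = 1.096

1.096


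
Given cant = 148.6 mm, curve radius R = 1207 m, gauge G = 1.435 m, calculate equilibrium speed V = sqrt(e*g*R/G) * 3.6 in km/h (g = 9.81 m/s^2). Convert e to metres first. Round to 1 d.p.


Convert cant: e = 148.6 mm = 0.1486 m
V_ms = sqrt(0.1486 * 9.81 * 1207 / 1.435)
V_ms = sqrt(1226.148824) = 35.0164 m/s
V = 35.0164 * 3.6 = 126.1 km/h

126.1


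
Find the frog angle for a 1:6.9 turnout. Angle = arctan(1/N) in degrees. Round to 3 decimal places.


1/N = 1/6.9 = 0.144928
angle = arctan(0.144928) = 0.143925 rad
angle = 0.143925 * 180/pi = 8.246 degrees

8.246


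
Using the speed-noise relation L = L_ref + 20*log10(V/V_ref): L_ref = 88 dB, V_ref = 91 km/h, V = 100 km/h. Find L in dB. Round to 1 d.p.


V/V_ref = 100 / 91 = 1.098901
log10(1.098901) = 0.040959
20 * 0.040959 = 0.8192
L = 88 + 0.8192 = 88.8 dB

88.8


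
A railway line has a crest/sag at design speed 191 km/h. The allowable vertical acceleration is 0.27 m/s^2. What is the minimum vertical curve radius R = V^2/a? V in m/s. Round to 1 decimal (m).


Convert speed: V = 191 / 3.6 = 53.0556 m/s
V^2 = 2814.892 m^2/s^2
R_v = 2814.892 / 0.27
R_v = 10425.5 m

10425.5


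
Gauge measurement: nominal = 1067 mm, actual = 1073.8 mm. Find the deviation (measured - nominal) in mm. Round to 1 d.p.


Deviation = measured - nominal
Deviation = 1073.8 - 1067
Deviation = 6.8 mm

6.8


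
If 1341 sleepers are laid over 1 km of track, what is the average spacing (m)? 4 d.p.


Spacing = 1000 m / number of sleepers
Spacing = 1000 / 1341
Spacing = 0.7457 m

0.7457


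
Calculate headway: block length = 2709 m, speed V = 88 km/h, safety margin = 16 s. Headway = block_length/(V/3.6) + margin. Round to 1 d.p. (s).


V = 88 / 3.6 = 24.4444 m/s
Block traversal time = 2709 / 24.4444 = 110.8227 s
Headway = 110.8227 + 16
Headway = 126.8 s

126.8


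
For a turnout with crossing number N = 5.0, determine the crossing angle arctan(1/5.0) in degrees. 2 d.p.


1/N = 1/5.0 = 0.2
angle = arctan(0.2) = 0.197396 rad
angle = 0.197396 * 180/pi = 11.31 degrees

11.31


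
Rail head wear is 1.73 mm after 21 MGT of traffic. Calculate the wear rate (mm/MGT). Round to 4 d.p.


Wear rate = total wear / cumulative tonnage
Rate = 1.73 / 21
Rate = 0.0824 mm/MGT

0.0824


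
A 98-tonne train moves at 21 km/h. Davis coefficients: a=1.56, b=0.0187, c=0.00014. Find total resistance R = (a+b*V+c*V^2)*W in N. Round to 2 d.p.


b*V = 0.0187 * 21 = 0.3927
c*V^2 = 0.00014 * 441 = 0.06174
R_per_t = 1.56 + 0.3927 + 0.06174 = 2.01444 N/t
R_total = 2.01444 * 98 = 197.42 N

197.42


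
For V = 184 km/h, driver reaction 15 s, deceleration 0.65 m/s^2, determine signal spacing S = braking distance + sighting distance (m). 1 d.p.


V = 184 / 3.6 = 51.1111 m/s
Braking distance = 51.1111^2 / (2*0.65) = 2009.4967 m
Sighting distance = 51.1111 * 15 = 766.6667 m
S = 2009.4967 + 766.6667 = 2776.2 m

2776.2


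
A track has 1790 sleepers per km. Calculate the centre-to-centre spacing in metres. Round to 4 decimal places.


Spacing = 1000 m / number of sleepers
Spacing = 1000 / 1790
Spacing = 0.5587 m

0.5587


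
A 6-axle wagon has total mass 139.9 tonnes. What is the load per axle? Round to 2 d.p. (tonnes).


Load per axle = total weight / number of axles
Load = 139.9 / 6
Load = 23.32 tonnes

23.32


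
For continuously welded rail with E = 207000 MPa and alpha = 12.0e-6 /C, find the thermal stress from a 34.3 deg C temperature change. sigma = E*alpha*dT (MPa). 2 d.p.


sigma = E * alpha * dT
sigma = 207000 * 12.0e-6 * 34.3
sigma = 2.484 * 34.3
sigma = 85.20 MPa

85.20


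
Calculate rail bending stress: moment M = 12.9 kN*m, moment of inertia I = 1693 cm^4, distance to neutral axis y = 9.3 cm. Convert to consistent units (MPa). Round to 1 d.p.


Convert units:
M = 12.9 kN*m = 12900000 N*mm
y = 9.3 cm = 93 mm
I = 1693 cm^4 = 16930000 mm^4
sigma = 12900000 * 93 / 16930000
sigma = 70.9 MPa

70.9


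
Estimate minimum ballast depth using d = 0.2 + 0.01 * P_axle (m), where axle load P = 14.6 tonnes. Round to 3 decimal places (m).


d = 0.2 + 0.01 * 14.6
d = 0.2 + 0.146
d = 0.346 m

0.346


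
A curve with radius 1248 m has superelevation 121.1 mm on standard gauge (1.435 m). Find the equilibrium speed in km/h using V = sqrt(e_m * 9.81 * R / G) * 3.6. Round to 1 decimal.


Convert cant: e = 121.1 mm = 0.1211 m
V_ms = sqrt(0.1211 * 9.81 * 1248 / 1.435)
V_ms = sqrt(1033.179629) = 32.1431 m/s
V = 32.1431 * 3.6 = 115.7 km/h

115.7


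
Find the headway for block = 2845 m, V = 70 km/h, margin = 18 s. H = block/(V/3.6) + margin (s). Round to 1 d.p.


V = 70 / 3.6 = 19.4444 m/s
Block traversal time = 2845 / 19.4444 = 146.3143 s
Headway = 146.3143 + 18
Headway = 164.3 s

164.3


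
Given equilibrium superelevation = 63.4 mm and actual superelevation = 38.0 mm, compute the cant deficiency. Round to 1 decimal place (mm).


Cant deficiency = equilibrium cant - actual cant
CD = 63.4 - 38.0
CD = 25.4 mm

25.4


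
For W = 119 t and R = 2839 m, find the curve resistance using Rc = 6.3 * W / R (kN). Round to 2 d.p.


Rc = 6.3 * W / R
Rc = 6.3 * 119 / 2839
Rc = 749.7 / 2839
Rc = 0.26 kN

0.26


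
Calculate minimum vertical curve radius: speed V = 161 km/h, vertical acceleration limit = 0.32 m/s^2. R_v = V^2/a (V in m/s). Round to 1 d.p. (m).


Convert speed: V = 161 / 3.6 = 44.7222 m/s
V^2 = 2000.0772 m^2/s^2
R_v = 2000.0772 / 0.32
R_v = 6250.2 m

6250.2


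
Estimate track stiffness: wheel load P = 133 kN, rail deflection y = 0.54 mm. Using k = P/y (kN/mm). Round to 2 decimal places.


Track stiffness k = P / y
k = 133 / 0.54
k = 246.30 kN/mm

246.30


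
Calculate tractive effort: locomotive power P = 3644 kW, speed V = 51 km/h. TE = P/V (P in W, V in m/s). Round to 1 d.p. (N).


Convert: P = 3644 kW = 3644000 W
V = 51 / 3.6 = 14.1667 m/s
TE = 3644000 / 14.1667
TE = 257223.5 N

257223.5


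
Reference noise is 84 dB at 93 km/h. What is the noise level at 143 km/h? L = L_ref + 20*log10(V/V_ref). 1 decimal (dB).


V/V_ref = 143 / 93 = 1.537634
log10(1.537634) = 0.186853
20 * 0.186853 = 3.7371
L = 84 + 3.7371 = 87.7 dB

87.7


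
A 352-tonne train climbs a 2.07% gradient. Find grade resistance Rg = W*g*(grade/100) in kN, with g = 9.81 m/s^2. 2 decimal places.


Rg = W * 9.81 * grade / 100
Rg = 352 * 9.81 * 2.07 / 100
Rg = 3453.12 * 0.0207
Rg = 71.48 kN

71.48


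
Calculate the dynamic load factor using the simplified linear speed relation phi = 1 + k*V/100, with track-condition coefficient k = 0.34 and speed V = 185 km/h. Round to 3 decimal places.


phi = 1 + k * V / 100
phi = 1 + 0.34 * 185 / 100
phi = 1 + 0.629
phi = 1.629

1.629


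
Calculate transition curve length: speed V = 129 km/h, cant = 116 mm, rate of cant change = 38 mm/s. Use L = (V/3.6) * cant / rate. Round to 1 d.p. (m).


Convert speed: V = 129 / 3.6 = 35.8333 m/s
L = 35.8333 * 116 / 38
L = 4156.6667 / 38
L = 109.4 m

109.4


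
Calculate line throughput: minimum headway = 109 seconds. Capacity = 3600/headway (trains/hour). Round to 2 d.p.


Capacity = 3600 / headway
Capacity = 3600 / 109
Capacity = 33.03 trains/hour

33.03


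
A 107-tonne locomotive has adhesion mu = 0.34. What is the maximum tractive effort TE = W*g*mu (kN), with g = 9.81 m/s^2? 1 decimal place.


TE_max = W * g * mu
TE_max = 107 * 9.81 * 0.34
TE_max = 1049.67 * 0.34
TE_max = 356.9 kN

356.9


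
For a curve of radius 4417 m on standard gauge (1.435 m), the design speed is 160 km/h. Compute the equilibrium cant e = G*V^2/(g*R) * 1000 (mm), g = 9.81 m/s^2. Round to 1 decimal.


Convert speed: V = 160 / 3.6 = 44.4444 m/s
Apply formula: e = 1.435 * 44.4444^2 / (9.81 * 4417)
e = 1.435 * 1975.3086 / 43330.77
e = 0.065417 m = 65.4 mm

65.4


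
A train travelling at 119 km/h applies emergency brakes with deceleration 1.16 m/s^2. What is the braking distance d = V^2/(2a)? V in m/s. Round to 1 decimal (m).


Convert speed: V = 119 / 3.6 = 33.0556 m/s
V^2 = 1092.6698
d = 1092.6698 / (2 * 1.16)
d = 1092.6698 / 2.32
d = 471.0 m

471.0


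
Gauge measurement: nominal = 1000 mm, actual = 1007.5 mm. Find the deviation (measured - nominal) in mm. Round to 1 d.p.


Deviation = measured - nominal
Deviation = 1007.5 - 1000
Deviation = 7.5 mm

7.5


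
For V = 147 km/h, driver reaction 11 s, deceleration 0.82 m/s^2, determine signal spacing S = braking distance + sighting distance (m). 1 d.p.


V = 147 / 3.6 = 40.8333 m/s
Braking distance = 40.8333^2 / (2*0.82) = 1016.6836 m
Sighting distance = 40.8333 * 11 = 449.1667 m
S = 1016.6836 + 449.1667 = 1465.9 m

1465.9


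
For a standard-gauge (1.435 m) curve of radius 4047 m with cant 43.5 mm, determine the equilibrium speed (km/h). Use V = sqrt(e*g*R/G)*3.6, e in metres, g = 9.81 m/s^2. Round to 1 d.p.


Convert cant: e = 43.5 mm = 0.0435 m
V_ms = sqrt(0.0435 * 9.81 * 4047 / 1.435)
V_ms = sqrt(1203.481913) = 34.6912 m/s
V = 34.6912 * 3.6 = 124.9 km/h

124.9


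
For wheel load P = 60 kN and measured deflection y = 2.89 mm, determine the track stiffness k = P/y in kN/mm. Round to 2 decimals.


Track stiffness k = P / y
k = 60 / 2.89
k = 20.76 kN/mm

20.76


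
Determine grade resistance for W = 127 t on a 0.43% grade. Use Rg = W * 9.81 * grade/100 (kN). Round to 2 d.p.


Rg = W * 9.81 * grade / 100
Rg = 127 * 9.81 * 0.43 / 100
Rg = 1245.87 * 0.0043
Rg = 5.36 kN

5.36


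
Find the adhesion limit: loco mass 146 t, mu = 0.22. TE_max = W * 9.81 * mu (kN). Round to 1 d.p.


TE_max = W * g * mu
TE_max = 146 * 9.81 * 0.22
TE_max = 1432.26 * 0.22
TE_max = 315.1 kN

315.1


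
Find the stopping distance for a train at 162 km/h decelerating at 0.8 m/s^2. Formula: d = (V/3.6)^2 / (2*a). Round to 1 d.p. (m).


Convert speed: V = 162 / 3.6 = 45.0 m/s
V^2 = 2025.0
d = 2025.0 / (2 * 0.8)
d = 2025.0 / 1.6
d = 1265.6 m

1265.6


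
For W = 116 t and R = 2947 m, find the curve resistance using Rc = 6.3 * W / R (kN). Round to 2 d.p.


Rc = 6.3 * W / R
Rc = 6.3 * 116 / 2947
Rc = 730.8 / 2947
Rc = 0.25 kN

0.25


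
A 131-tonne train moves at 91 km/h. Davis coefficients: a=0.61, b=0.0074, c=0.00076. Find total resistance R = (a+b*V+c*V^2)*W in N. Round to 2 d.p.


b*V = 0.0074 * 91 = 0.6734
c*V^2 = 0.00076 * 8281 = 6.29356
R_per_t = 0.61 + 0.6734 + 6.29356 = 7.57696 N/t
R_total = 7.57696 * 131 = 992.58 N

992.58


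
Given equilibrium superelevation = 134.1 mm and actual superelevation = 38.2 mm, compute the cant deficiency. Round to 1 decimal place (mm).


Cant deficiency = equilibrium cant - actual cant
CD = 134.1 - 38.2
CD = 95.9 mm

95.9


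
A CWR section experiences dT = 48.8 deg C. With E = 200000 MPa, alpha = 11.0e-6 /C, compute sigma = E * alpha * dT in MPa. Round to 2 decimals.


sigma = E * alpha * dT
sigma = 200000 * 11.0e-6 * 48.8
sigma = 2.2 * 48.8
sigma = 107.36 MPa

107.36


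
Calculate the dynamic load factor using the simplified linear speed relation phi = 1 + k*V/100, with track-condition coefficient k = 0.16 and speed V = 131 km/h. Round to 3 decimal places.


phi = 1 + k * V / 100
phi = 1 + 0.16 * 131 / 100
phi = 1 + 0.2096
phi = 1.210

1.210


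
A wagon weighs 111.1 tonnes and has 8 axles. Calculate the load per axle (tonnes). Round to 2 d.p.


Load per axle = total weight / number of axles
Load = 111.1 / 8
Load = 13.89 tonnes

13.89


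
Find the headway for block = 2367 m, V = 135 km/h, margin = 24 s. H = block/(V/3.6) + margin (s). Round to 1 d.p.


V = 135 / 3.6 = 37.5 m/s
Block traversal time = 2367 / 37.5 = 63.12 s
Headway = 63.12 + 24
Headway = 87.1 s

87.1


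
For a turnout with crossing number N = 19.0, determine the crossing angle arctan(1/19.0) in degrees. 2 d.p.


1/N = 1/19.0 = 0.052632
angle = arctan(0.052632) = 0.052583 rad
angle = 0.052583 * 180/pi = 3.01 degrees

3.01


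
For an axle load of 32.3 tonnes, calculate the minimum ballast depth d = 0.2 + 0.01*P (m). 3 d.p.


d = 0.2 + 0.01 * 32.3
d = 0.2 + 0.323
d = 0.523 m

0.523


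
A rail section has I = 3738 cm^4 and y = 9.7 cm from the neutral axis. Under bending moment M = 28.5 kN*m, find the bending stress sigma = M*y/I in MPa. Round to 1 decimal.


Convert units:
M = 28.5 kN*m = 28500000 N*mm
y = 9.7 cm = 97 mm
I = 3738 cm^4 = 37380000 mm^4
sigma = 28500000 * 97 / 37380000
sigma = 74.0 MPa

74.0


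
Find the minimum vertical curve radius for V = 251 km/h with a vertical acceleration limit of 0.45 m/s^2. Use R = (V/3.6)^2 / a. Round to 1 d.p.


Convert speed: V = 251 / 3.6 = 69.7222 m/s
V^2 = 4861.1883 m^2/s^2
R_v = 4861.1883 / 0.45
R_v = 10802.6 m

10802.6


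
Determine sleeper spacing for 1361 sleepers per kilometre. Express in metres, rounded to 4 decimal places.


Spacing = 1000 m / number of sleepers
Spacing = 1000 / 1361
Spacing = 0.7348 m

0.7348


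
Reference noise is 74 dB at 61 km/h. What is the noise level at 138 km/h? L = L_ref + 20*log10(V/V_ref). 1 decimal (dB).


V/V_ref = 138 / 61 = 2.262295
log10(2.262295) = 0.354549
20 * 0.354549 = 7.091
L = 74 + 7.091 = 81.1 dB

81.1


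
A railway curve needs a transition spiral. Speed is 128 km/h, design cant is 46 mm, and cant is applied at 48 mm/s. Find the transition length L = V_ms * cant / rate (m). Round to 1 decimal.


Convert speed: V = 128 / 3.6 = 35.5556 m/s
L = 35.5556 * 46 / 48
L = 1635.5556 / 48
L = 34.1 m

34.1


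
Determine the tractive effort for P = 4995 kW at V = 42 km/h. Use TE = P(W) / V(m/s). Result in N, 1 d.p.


Convert: P = 4995 kW = 4995000 W
V = 42 / 3.6 = 11.6667 m/s
TE = 4995000 / 11.6667
TE = 428142.9 N

428142.9


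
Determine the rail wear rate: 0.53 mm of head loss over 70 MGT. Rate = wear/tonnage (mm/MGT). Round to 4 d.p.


Wear rate = total wear / cumulative tonnage
Rate = 0.53 / 70
Rate = 0.0076 mm/MGT

0.0076


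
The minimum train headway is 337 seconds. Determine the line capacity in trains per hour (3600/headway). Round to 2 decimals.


Capacity = 3600 / headway
Capacity = 3600 / 337
Capacity = 10.68 trains/hour

10.68


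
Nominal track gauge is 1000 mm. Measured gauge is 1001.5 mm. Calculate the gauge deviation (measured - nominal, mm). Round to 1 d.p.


Deviation = measured - nominal
Deviation = 1001.5 - 1000
Deviation = 1.5 mm

1.5


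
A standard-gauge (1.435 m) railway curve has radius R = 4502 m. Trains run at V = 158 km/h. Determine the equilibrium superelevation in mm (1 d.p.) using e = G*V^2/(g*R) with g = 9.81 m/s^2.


Convert speed: V = 158 / 3.6 = 43.8889 m/s
Apply formula: e = 1.435 * 43.8889^2 / (9.81 * 4502)
e = 1.435 * 1926.2346 / 44164.62
e = 0.062587 m = 62.6 mm

62.6


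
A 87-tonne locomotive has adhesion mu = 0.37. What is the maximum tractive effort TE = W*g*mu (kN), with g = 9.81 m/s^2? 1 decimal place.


TE_max = W * g * mu
TE_max = 87 * 9.81 * 0.37
TE_max = 853.47 * 0.37
TE_max = 315.8 kN

315.8


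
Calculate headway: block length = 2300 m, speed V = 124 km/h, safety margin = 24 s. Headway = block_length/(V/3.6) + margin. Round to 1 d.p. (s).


V = 124 / 3.6 = 34.4444 m/s
Block traversal time = 2300 / 34.4444 = 66.7742 s
Headway = 66.7742 + 24
Headway = 90.8 s

90.8


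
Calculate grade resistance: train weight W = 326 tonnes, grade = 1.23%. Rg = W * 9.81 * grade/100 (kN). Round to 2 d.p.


Rg = W * 9.81 * grade / 100
Rg = 326 * 9.81 * 1.23 / 100
Rg = 3198.06 * 0.0123
Rg = 39.34 kN

39.34


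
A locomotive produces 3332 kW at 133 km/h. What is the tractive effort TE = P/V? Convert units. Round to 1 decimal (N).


Convert: P = 3332 kW = 3332000 W
V = 133 / 3.6 = 36.9444 m/s
TE = 3332000 / 36.9444
TE = 90189.5 N

90189.5


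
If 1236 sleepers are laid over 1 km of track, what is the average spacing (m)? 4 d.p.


Spacing = 1000 m / number of sleepers
Spacing = 1000 / 1236
Spacing = 0.8091 m

0.8091


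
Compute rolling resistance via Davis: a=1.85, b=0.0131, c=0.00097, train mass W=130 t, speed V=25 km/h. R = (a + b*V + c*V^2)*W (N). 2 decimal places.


b*V = 0.0131 * 25 = 0.3275
c*V^2 = 0.00097 * 625 = 0.60625
R_per_t = 1.85 + 0.3275 + 0.60625 = 2.78375 N/t
R_total = 2.78375 * 130 = 361.89 N

361.89


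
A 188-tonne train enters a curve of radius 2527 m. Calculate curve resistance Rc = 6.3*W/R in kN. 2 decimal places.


Rc = 6.3 * W / R
Rc = 6.3 * 188 / 2527
Rc = 1184.4 / 2527
Rc = 0.47 kN

0.47


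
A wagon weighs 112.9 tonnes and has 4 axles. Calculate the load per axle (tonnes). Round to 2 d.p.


Load per axle = total weight / number of axles
Load = 112.9 / 4
Load = 28.23 tonnes

28.23


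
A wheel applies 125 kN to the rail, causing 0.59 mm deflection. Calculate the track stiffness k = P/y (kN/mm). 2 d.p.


Track stiffness k = P / y
k = 125 / 0.59
k = 211.86 kN/mm

211.86


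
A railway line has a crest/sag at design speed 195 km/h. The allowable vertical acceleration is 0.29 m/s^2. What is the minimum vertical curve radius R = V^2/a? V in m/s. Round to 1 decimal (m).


Convert speed: V = 195 / 3.6 = 54.1667 m/s
V^2 = 2934.0278 m^2/s^2
R_v = 2934.0278 / 0.29
R_v = 10117.3 m

10117.3
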